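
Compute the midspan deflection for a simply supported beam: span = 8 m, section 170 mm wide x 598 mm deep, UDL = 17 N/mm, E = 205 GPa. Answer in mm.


I = 170 * 598^3 / 12 = 3029501886.67 mm^4
L = 8000.0 mm, w = 17 N/mm, E = 205000.0 MPa
delta = 5 * w * L^4 / (384 * E * I)
= 5 * 17 * 8000.0^4 / (384 * 205000.0 * 3029501886.67)
= 1.4599 mm

1.4599 mm


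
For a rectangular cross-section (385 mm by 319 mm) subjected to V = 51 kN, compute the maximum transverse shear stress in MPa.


A = b * h = 385 * 319 = 122815 mm^2
V = 51 kN = 51000.0 N
tau_max = 1.5 * V / A = 1.5 * 51000.0 / 122815
= 0.6229 MPa

0.6229 MPa


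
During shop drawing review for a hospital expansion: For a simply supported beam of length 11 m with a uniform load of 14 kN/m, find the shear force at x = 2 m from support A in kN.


R_A = w * L / 2 = 14 * 11 / 2 = 77.0 kN
V(x) = R_A - w * x = 77.0 - 14 * 2
= 49.0 kN

49.0 kN


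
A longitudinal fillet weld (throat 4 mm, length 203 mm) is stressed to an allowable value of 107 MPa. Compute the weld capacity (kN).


Strength = throat * length * allowable stress
= 4 * 203 * 107 N
= 86884 N
= 86.88 kN

86.88 kN


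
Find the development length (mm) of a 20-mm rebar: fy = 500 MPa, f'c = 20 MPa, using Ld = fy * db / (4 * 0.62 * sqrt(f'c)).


Ld = (fy * db) / (4 * 0.62 * sqrt(f'c))
= (500 * 20) / (4 * 0.62 * sqrt(20))
= 10000 / 11.0909
= 901.64 mm

901.64 mm


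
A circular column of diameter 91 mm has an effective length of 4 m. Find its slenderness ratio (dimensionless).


Radius of gyration r = d / 4 = 91 / 4 = 22.75 mm
L_eff = 4000.0 mm
Slenderness ratio = L / r = 4000.0 / 22.75 = 175.82 (dimensionless)

175.82 (dimensionless)


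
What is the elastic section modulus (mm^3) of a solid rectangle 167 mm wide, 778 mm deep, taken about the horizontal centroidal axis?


S = b * h^2 / 6
= 167 * 778^2 / 6
= 167 * 605284 / 6
= 16847071.33 mm^3

16847071.33 mm^3


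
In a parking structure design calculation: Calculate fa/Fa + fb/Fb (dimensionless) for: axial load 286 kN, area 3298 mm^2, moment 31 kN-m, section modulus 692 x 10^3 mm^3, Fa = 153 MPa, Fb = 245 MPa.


f_a = P / A = 286000.0 / 3298 = 86.7192 MPa
f_b = M / S = 31000000.0 / 692000.0 = 44.7977 MPa
Ratio = f_a / Fa + f_b / Fb
= 86.7192 / 153 + 44.7977 / 245
= 0.7496 (dimensionless)

0.7496 (dimensionless)


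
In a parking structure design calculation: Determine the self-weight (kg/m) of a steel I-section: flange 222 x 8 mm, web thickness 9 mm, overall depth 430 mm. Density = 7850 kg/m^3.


A_flanges = 2 * 222 * 8 = 3552 mm^2
A_web = (430 - 2 * 8) * 9 = 3726 mm^2
A_total = 3552 + 3726 = 7278 mm^2 = 0.007278 m^2
Weight = rho * A = 7850 * 0.007278 = 57.1323 kg/m

57.1323 kg/m


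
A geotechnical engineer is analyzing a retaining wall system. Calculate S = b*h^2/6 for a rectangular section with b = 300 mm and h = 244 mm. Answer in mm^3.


S = b * h^2 / 6
= 300 * 244^2 / 6
= 300 * 59536 / 6
= 2976800.0 mm^3

2976800.0 mm^3


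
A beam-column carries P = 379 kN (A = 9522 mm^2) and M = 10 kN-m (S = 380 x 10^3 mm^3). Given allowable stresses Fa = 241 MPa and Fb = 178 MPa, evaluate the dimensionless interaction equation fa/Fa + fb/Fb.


f_a = P / A = 379000.0 / 9522 = 39.8026 MPa
f_b = M / S = 10000000.0 / 380000.0 = 26.3158 MPa
Ratio = f_a / Fa + f_b / Fb
= 39.8026 / 241 + 26.3158 / 178
= 0.313 (dimensionless)

0.313 (dimensionless)


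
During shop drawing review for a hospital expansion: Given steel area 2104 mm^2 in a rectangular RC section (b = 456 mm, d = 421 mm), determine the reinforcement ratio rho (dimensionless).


rho = As / (b * d)
= 2104 / (456 * 421)
= 2104 / 191976
= 0.01096 (dimensionless)

0.01096 (dimensionless)


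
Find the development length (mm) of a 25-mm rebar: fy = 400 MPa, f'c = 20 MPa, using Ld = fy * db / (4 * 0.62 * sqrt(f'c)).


Ld = (fy * db) / (4 * 0.62 * sqrt(f'c))
= (400 * 25) / (4 * 0.62 * sqrt(20))
= 10000 / 11.0909
= 901.64 mm

901.64 mm


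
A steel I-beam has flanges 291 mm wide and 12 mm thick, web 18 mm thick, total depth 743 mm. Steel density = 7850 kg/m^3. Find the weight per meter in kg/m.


A_flanges = 2 * 291 * 12 = 6984 mm^2
A_web = (743 - 2 * 12) * 18 = 12942 mm^2
A_total = 6984 + 12942 = 19926 mm^2 = 0.019926 m^2
Weight = rho * A = 7850 * 0.019926 = 156.4191 kg/m

156.4191 kg/m


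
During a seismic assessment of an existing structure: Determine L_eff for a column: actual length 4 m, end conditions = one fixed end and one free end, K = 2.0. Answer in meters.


L_eff = K * L
= 2.0 * 4
= 8.0 m

8.0 m


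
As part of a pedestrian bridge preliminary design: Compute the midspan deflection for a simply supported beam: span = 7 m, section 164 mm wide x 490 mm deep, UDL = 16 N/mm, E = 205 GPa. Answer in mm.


I = 164 * 490^3 / 12 = 1607869666.67 mm^4
L = 7000.0 mm, w = 16 N/mm, E = 205000.0 MPa
delta = 5 * w * L^4 / (384 * E * I)
= 5 * 16 * 7000.0^4 / (384 * 205000.0 * 1607869666.67)
= 1.5176 mm

1.5176 mm


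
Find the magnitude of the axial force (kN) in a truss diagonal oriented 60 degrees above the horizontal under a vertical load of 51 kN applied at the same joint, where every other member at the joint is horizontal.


At the joint, only the diagonal has a vertical component, so vertical equilibrium gives:
F * sin(60) = 51
F = 51 / sin(60)
= 51 / 0.866025
= 58.89 kN

58.89 kN


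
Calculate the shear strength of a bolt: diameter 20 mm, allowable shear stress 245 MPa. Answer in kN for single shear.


A = pi * d^2 / 4 = pi * 20^2 / 4 = 314.1593 mm^2
V = f_v * A / 1000 = 245 * 314.1593 / 1000
= 76.969 kN

76.969 kN


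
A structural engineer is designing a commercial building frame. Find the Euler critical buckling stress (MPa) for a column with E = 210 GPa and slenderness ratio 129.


sigma_cr = pi^2 * E / lambda^2
= 9.8696 * 210000.0 / 129^2
= 9.8696 * 210000.0 / 16641
= 124.5488 MPa

124.5488 MPa


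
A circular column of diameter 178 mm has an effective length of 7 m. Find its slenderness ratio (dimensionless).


Radius of gyration r = d / 4 = 178 / 4 = 44.5 mm
L_eff = 7000.0 mm
Slenderness ratio = L / r = 7000.0 / 44.5 = 157.3 (dimensionless)

157.3 (dimensionless)


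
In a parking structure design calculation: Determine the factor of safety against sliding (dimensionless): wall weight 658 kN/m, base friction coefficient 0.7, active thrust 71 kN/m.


Resisting force = mu * W = 0.7 * 658 = 460.6 kN/m
FOS = Resisting / Driving = 460.6 / 71
= 6.4873 (dimensionless)

6.4873 (dimensionless)


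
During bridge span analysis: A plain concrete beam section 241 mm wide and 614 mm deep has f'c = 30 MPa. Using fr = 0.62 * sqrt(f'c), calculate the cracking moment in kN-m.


fr = 0.62 * sqrt(30) = 0.62 * 5.4772 = 3.3959 MPa
I = 241 * 614^3 / 12 = 4648800508.67 mm^4
y_t = 307.0 mm
M_cr = fr * I / y_t = 3.3959 * 4648800508.67 / 307.0 N-mm
= 51.4227 kN-m

51.4227 kN-m


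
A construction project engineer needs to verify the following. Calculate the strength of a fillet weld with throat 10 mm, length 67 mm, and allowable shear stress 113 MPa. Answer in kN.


Strength = throat * length * allowable stress
= 10 * 67 * 113 N
= 75710 N
= 75.71 kN

75.71 kN


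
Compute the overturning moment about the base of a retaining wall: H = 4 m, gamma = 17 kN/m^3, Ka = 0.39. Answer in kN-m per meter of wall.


Pa = 0.5 * Ka * gamma * H^2
= 0.5 * 0.39 * 17 * 4^2
= 53.04 kN/m
Arm = H / 3 = 4 / 3 = 1.3333 m
Mo = Pa * arm = Pa * H / 3 = 53.04 * 4 / 3 = 70.72 kN-m/m

70.72 kN-m/m


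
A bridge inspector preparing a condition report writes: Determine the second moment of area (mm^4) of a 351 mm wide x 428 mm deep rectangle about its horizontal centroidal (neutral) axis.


I = b * h^3 / 12
= 351 * 428^3 / 12
= 351 * 78402752 / 12
= 2293280496.0 mm^4

2293280496.0 mm^4


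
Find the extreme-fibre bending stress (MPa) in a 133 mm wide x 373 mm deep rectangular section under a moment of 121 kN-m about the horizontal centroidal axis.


I = b * h^3 / 12 = 133 * 373^3 / 12 = 575170880.08 mm^4
y = h / 2 = 373 / 2 = 186.5 mm
M = 121 kN-m = 121000000.0 N-mm
sigma = M * y / I = 121000000.0 * 186.5 / 575170880.08
= 39.23 MPa

39.23 MPa


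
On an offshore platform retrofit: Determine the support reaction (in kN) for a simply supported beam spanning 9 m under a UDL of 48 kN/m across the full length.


Total load = w * L = 48 * 9 = 432 kN
By symmetry, each reaction R = total / 2 = 432 / 2 = 216.0 kN

216.0 kN


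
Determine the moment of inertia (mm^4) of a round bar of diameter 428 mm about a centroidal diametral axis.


r = d / 2 = 428 / 2 = 214.0 mm
I = pi * r^4 / 4 = pi * 214.0^4 / 4
= 1647194846.15 mm^4

1647194846.15 mm^4


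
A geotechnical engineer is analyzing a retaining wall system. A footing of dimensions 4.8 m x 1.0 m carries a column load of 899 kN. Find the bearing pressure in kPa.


A = 4.8 * 1.0 = 4.8 m^2
q = P / A = 899 / 4.8
= 187.2917 kPa

187.2917 kPa


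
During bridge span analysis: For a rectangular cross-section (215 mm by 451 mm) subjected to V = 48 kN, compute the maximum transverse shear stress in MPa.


A = b * h = 215 * 451 = 96965 mm^2
V = 48 kN = 48000.0 N
tau_max = 1.5 * V / A = 1.5 * 48000.0 / 96965
= 0.7425 MPa

0.7425 MPa


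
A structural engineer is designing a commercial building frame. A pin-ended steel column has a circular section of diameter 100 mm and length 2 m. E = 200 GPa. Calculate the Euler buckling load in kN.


I = pi * d^4 / 64 = 4908738.52 mm^4
L = 2000.0 mm
P_cr = pi^2 * E * I / L^2
= 9.8696 * 200000.0 * 4908738.52 / 2000.0^2
= 2422365.37 N = 2422.3654 kN

2422.3654 kN


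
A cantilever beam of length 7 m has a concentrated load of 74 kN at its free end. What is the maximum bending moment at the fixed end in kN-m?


For a cantilever with a point load at the free end:
M_max = P * L = 74 * 7 = 518 kN-m

518 kN-m


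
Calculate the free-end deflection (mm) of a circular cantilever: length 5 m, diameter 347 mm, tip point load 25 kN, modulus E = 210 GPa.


I = pi * d^4 / 64 = pi * 347^4 / 64 = 711684976.18 mm^4
L = 5000.0 mm, P = 25000.0 N, E = 210000.0 MPa
delta = P * L^3 / (3 * E * I)
= 25000.0 * 5000.0^3 / (3 * 210000.0 * 711684976.18)
= 6.9698 mm

6.9698 mm


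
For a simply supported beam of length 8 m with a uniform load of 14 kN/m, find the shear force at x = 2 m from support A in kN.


R_A = w * L / 2 = 14 * 8 / 2 = 56.0 kN
V(x) = R_A - w * x = 56.0 - 14 * 2
= 28.0 kN

28.0 kN


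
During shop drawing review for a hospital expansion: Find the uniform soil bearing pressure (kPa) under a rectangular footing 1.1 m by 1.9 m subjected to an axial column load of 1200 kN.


A = 1.1 * 1.9 = 2.09 m^2
q = P / A = 1200 / 2.09
= 574.1627 kPa

574.1627 kPa


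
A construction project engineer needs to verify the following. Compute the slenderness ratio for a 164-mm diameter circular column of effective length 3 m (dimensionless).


Radius of gyration r = d / 4 = 164 / 4 = 41.0 mm
L_eff = 3000.0 mm
Slenderness ratio = L / r = 3000.0 / 41.0 = 73.17 (dimensionless)

73.17 (dimensionless)


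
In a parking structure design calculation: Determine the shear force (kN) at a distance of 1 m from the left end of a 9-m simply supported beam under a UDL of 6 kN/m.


R_A = w * L / 2 = 6 * 9 / 2 = 27.0 kN
V(x) = R_A - w * x = 27.0 - 6 * 1
= 21.0 kN

21.0 kN


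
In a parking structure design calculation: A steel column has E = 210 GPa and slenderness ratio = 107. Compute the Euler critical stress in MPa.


sigma_cr = pi^2 * E / lambda^2
= 9.8696 * 210000.0 / 107^2
= 9.8696 * 210000.0 / 11449
= 181.0304 MPa

181.0304 MPa


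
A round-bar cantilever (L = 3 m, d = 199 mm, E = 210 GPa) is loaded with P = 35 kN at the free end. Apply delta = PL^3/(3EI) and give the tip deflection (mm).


I = pi * d^4 / 64 = pi * 199^4 / 64 = 76980761.76 mm^4
L = 3000.0 mm, P = 35000.0 N, E = 210000.0 MPa
delta = P * L^3 / (3 * E * I)
= 35000.0 * 3000.0^3 / (3 * 210000.0 * 76980761.76)
= 19.4854 mm

19.4854 mm


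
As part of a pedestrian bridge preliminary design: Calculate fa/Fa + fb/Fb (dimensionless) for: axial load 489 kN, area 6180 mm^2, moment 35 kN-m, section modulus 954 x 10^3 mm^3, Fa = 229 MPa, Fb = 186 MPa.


f_a = P / A = 489000.0 / 6180 = 79.1262 MPa
f_b = M / S = 35000000.0 / 954000.0 = 36.6876 MPa
Ratio = f_a / Fa + f_b / Fb
= 79.1262 / 229 + 36.6876 / 186
= 0.5428 (dimensionless)

0.5428 (dimensionless)


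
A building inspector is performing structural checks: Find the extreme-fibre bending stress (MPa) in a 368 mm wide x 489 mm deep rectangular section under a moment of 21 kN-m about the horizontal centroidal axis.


I = b * h^3 / 12 = 368 * 489^3 / 12 = 3585858516.0 mm^4
y = h / 2 = 489 / 2 = 244.5 mm
M = 21 kN-m = 21000000.0 N-mm
sigma = M * y / I = 21000000.0 * 244.5 / 3585858516.0
= 1.43 MPa

1.43 MPa


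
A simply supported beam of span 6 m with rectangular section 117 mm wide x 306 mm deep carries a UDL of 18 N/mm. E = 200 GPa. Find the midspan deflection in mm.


I = 117 * 306^3 / 12 = 279363006.0 mm^4
L = 6000.0 mm, w = 18 N/mm, E = 200000.0 MPa
delta = 5 * w * L^4 / (384 * E * I)
= 5 * 18 * 6000.0^4 / (384 * 200000.0 * 279363006.0)
= 5.4365 mm

5.4365 mm


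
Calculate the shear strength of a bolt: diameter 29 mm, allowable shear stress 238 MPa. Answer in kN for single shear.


A = pi * d^2 / 4 = pi * 29^2 / 4 = 660.5199 mm^2
V = f_v * A / 1000 = 238 * 660.5199 / 1000
= 157.2037 kN

157.2037 kN


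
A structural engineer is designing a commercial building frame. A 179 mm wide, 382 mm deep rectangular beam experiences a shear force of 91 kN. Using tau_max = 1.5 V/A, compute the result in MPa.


A = b * h = 179 * 382 = 68378 mm^2
V = 91 kN = 91000.0 N
tau_max = 1.5 * V / A = 1.5 * 91000.0 / 68378
= 1.9963 MPa

1.9963 MPa


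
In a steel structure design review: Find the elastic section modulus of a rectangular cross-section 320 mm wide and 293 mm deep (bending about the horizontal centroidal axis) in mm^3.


S = b * h^2 / 6
= 320 * 293^2 / 6
= 320 * 85849 / 6
= 4578613.33 mm^3

4578613.33 mm^3


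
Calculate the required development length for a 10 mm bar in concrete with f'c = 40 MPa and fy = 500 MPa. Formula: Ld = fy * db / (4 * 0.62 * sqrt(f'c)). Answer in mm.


Ld = (fy * db) / (4 * 0.62 * sqrt(f'c))
= (500 * 10) / (4 * 0.62 * sqrt(40))
= 5000 / 15.6849
= 318.78 mm

318.78 mm


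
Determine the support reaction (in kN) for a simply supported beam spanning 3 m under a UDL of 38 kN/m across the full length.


Total load = w * L = 38 * 3 = 114 kN
By symmetry, each reaction R = total / 2 = 114 / 2 = 57.0 kN

57.0 kN


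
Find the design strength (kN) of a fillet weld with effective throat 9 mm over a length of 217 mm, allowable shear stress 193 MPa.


Strength = throat * length * allowable stress
= 9 * 217 * 193 N
= 376929 N
= 376.93 kN

376.93 kN


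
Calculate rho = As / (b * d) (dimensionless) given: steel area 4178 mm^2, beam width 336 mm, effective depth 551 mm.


rho = As / (b * d)
= 4178 / (336 * 551)
= 4178 / 185136
= 0.022567 (dimensionless)

0.022567 (dimensionless)


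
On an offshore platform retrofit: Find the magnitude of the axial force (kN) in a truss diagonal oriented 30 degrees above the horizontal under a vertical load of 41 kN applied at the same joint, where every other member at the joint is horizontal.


At the joint, only the diagonal has a vertical component, so vertical equilibrium gives:
F * sin(30) = 41
F = 41 / sin(30)
= 41 / 0.5
= 82.0 kN

82.0 kN


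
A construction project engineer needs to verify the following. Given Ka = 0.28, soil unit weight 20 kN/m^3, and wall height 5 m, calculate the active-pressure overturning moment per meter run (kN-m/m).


Pa = 0.5 * Ka * gamma * H^2
= 0.5 * 0.28 * 20 * 5^2
= 70.0 kN/m
Arm = H / 3 = 5 / 3 = 1.6667 m
Mo = Pa * arm = Pa * H / 3 = 70.0 * 5 / 3 = 116.6667 kN-m/m

116.6667 kN-m/m


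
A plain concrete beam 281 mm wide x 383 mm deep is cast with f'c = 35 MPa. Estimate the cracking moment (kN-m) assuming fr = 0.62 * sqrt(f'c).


fr = 0.62 * sqrt(35) = 0.62 * 5.9161 = 3.668 MPa
I = 281 * 383^3 / 12 = 1315592520.58 mm^4
y_t = 191.5 mm
M_cr = fr * I / y_t = 3.668 * 1315592520.58 / 191.5 N-mm
= 25.1987 kN-m

25.1987 kN-m


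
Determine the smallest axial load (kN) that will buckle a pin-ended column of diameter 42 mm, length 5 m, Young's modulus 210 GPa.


I = pi * d^4 / 64 = 152745.02 mm^4
L = 5000.0 mm
P_cr = pi^2 * E * I / L^2
= 9.8696 * 210000.0 * 152745.02 / 5000.0^2
= 12663.28 N = 12.6633 kN

12.6633 kN


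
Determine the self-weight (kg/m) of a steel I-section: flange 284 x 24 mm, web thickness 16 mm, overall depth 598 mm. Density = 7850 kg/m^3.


A_flanges = 2 * 284 * 24 = 13632 mm^2
A_web = (598 - 2 * 24) * 16 = 8800 mm^2
A_total = 13632 + 8800 = 22432 mm^2 = 0.022432 m^2
Weight = rho * A = 7850 * 0.022432 = 176.0912 kg/m

176.0912 kg/m


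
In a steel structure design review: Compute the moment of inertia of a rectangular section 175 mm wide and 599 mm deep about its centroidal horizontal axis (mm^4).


I = b * h^3 / 12
= 175 * 599^3 / 12
= 175 * 214921799 / 12
= 3134276235.42 mm^4

3134276235.42 mm^4


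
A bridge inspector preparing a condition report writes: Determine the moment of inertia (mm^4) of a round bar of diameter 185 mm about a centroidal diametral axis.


r = d / 2 = 185 / 2 = 92.5 mm
I = pi * r^4 / 4 = pi * 92.5^4 / 4
= 57498539.35 mm^4

57498539.35 mm^4


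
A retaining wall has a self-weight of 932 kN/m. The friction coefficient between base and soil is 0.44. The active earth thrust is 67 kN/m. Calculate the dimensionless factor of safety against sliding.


Resisting force = mu * W = 0.44 * 932 = 410.08 kN/m
FOS = Resisting / Driving = 410.08 / 67
= 6.1206 (dimensionless)

6.1206 (dimensionless)


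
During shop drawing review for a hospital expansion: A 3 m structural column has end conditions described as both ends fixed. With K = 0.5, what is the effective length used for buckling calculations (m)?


L_eff = K * L
= 0.5 * 3
= 1.5 m

1.5 m


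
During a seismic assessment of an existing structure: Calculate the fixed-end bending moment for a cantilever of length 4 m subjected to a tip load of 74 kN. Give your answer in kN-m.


For a cantilever with a point load at the free end:
M_max = P * L = 74 * 4 = 296 kN-m

296 kN-m


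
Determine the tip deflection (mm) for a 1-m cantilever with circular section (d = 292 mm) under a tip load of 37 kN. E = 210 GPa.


I = pi * d^4 / 64 = pi * 292^4 / 64 = 356862821.2 mm^4
L = 1000.0 mm, P = 37000.0 N, E = 210000.0 MPa
delta = P * L^3 / (3 * E * I)
= 37000.0 * 1000.0^3 / (3 * 210000.0 * 356862821.2)
= 0.1646 mm

0.1646 mm


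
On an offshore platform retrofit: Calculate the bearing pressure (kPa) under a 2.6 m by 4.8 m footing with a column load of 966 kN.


A = 2.6 * 4.8 = 12.48 m^2
q = P / A = 966 / 12.48
= 77.4038 kPa

77.4038 kPa


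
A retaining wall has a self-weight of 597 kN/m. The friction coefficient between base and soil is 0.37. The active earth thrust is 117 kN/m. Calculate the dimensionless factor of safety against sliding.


Resisting force = mu * W = 0.37 * 597 = 220.89 kN/m
FOS = Resisting / Driving = 220.89 / 117
= 1.8879 (dimensionless)

1.8879 (dimensionless)


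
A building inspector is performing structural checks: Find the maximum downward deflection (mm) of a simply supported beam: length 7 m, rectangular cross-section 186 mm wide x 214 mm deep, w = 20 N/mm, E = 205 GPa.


I = 186 * 214^3 / 12 = 151905332.0 mm^4
L = 7000.0 mm, w = 20 N/mm, E = 205000.0 MPa
delta = 5 * w * L^4 / (384 * E * I)
= 5 * 20 * 7000.0^4 / (384 * 205000.0 * 151905332.0)
= 20.0786 mm

20.0786 mm


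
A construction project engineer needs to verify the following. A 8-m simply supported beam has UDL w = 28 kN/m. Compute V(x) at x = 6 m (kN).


R_A = w * L / 2 = 28 * 8 / 2 = 112.0 kN
V(x) = R_A - w * x = 112.0 - 28 * 6
= -56.0 kN

-56.0 kN


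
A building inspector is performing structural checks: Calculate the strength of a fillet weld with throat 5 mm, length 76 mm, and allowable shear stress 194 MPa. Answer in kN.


Strength = throat * length * allowable stress
= 5 * 76 * 194 N
= 73720 N
= 73.72 kN

73.72 kN


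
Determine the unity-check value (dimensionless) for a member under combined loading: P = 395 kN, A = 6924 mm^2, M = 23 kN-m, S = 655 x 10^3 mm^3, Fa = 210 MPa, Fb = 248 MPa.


f_a = P / A = 395000.0 / 6924 = 57.0479 MPa
f_b = M / S = 23000000.0 / 655000.0 = 35.1145 MPa
Ratio = f_a / Fa + f_b / Fb
= 57.0479 / 210 + 35.1145 / 248
= 0.4132 (dimensionless)

0.4132 (dimensionless)


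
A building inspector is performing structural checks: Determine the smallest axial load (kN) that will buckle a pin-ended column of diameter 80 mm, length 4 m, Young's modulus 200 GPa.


I = pi * d^4 / 64 = 2010619.3 mm^4
L = 4000.0 mm
P_cr = pi^2 * E * I / L^2
= 9.8696 * 200000.0 * 2010619.3 / 4000.0^2
= 248050.21 N = 248.0502 kN

248.0502 kN


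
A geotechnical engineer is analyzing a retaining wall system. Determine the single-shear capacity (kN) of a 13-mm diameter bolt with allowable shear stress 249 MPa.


A = pi * d^2 / 4 = pi * 13^2 / 4 = 132.7323 mm^2
V = f_v * A / 1000 = 249 * 132.7323 / 1000
= 33.0503 kN

33.0503 kN


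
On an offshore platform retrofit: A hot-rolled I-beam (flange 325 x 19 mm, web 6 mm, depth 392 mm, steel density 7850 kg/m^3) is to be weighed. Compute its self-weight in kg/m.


A_flanges = 2 * 325 * 19 = 12350 mm^2
A_web = (392 - 2 * 19) * 6 = 2124 mm^2
A_total = 12350 + 2124 = 14474 mm^2 = 0.014474 m^2
Weight = rho * A = 7850 * 0.014474 = 113.6209 kg/m

113.6209 kg/m


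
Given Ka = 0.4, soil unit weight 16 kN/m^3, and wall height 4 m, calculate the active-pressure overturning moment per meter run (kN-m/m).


Pa = 0.5 * Ka * gamma * H^2
= 0.5 * 0.4 * 16 * 4^2
= 51.2 kN/m
Arm = H / 3 = 4 / 3 = 1.3333 m
Mo = Pa * arm = Pa * H / 3 = 51.2 * 4 / 3 = 68.2667 kN-m/m

68.2667 kN-m/m


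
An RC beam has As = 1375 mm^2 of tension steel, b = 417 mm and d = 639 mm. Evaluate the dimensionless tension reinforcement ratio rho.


rho = As / (b * d)
= 1375 / (417 * 639)
= 1375 / 266463
= 0.00516 (dimensionless)

0.00516 (dimensionless)


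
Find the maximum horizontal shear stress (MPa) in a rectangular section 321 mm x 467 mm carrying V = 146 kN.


A = b * h = 321 * 467 = 149907 mm^2
V = 146 kN = 146000.0 N
tau_max = 1.5 * V / A = 1.5 * 146000.0 / 149907
= 1.4609 MPa

1.4609 MPa


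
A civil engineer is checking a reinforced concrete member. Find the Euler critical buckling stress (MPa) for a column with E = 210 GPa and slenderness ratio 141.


sigma_cr = pi^2 * E / lambda^2
= 9.8696 * 210000.0 / 141^2
= 9.8696 * 210000.0 / 19881
= 104.2511 MPa

104.2511 MPa


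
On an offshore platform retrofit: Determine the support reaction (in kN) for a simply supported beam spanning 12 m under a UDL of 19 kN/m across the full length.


Total load = w * L = 19 * 12 = 228 kN
By symmetry, each reaction R = total / 2 = 228 / 2 = 114.0 kN

114.0 kN


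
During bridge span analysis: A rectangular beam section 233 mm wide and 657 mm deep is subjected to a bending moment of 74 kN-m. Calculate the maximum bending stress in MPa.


I = b * h^3 / 12 = 233 * 657^3 / 12 = 5506438380.75 mm^4
y = h / 2 = 657 / 2 = 328.5 mm
M = 74 kN-m = 74000000.0 N-mm
sigma = M * y / I = 74000000.0 * 328.5 / 5506438380.75
= 4.41 MPa

4.41 MPa


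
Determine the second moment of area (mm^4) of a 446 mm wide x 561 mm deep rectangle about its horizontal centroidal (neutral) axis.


I = b * h^3 / 12
= 446 * 561^3 / 12
= 446 * 176558481 / 12
= 6562090210.5 mm^4

6562090210.5 mm^4


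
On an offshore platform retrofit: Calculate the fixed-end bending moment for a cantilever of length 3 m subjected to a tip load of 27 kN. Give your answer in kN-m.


For a cantilever with a point load at the free end:
M_max = P * L = 27 * 3 = 81 kN-m

81 kN-m


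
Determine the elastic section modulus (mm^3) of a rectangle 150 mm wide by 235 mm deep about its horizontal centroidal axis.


S = b * h^2 / 6
= 150 * 235^2 / 6
= 150 * 55225 / 6
= 1380625.0 mm^3

1380625.0 mm^3


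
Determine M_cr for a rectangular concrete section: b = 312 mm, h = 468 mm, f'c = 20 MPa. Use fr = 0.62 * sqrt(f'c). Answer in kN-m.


fr = 0.62 * sqrt(20) = 0.62 * 4.4721 = 2.7727 MPa
I = 312 * 468^3 / 12 = 2665084032.0 mm^4
y_t = 234.0 mm
M_cr = fr * I / y_t = 2.7727 * 2665084032.0 / 234.0 N-mm
= 31.5792 kN-m

31.5792 kN-m


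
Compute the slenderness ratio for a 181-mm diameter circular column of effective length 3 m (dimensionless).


Radius of gyration r = d / 4 = 181 / 4 = 45.25 mm
L_eff = 3000.0 mm
Slenderness ratio = L / r = 3000.0 / 45.25 = 66.3 (dimensionless)

66.3 (dimensionless)


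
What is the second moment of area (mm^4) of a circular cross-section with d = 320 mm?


r = d / 2 = 320 / 2 = 160.0 mm
I = pi * r^4 / 4 = pi * 160.0^4 / 4
= 514718540.36 mm^4

514718540.36 mm^4


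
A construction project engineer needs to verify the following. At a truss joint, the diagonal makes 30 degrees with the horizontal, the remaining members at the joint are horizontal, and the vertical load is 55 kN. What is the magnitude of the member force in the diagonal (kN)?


At the joint, only the diagonal has a vertical component, so vertical equilibrium gives:
F * sin(30) = 55
F = 55 / sin(30)
= 55 / 0.5
= 110.0 kN

110.0 kN


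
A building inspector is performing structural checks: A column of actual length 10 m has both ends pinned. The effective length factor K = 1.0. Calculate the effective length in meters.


L_eff = K * L
= 1.0 * 10
= 10.0 m

10.0 m


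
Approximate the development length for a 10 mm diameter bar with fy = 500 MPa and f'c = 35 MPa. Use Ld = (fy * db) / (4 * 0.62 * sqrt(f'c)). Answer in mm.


Ld = (fy * db) / (4 * 0.62 * sqrt(f'c))
= (500 * 10) / (4 * 0.62 * sqrt(35))
= 5000 / 14.6719
= 340.79 mm

340.79 mm


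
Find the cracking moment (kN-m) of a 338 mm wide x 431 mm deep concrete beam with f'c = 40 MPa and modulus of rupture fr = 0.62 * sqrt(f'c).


fr = 0.62 * sqrt(40) = 0.62 * 6.3246 = 3.9212 MPa
I = 338 * 431^3 / 12 = 2255107579.83 mm^4
y_t = 215.5 mm
M_cr = fr * I / y_t = 3.9212 * 2255107579.83 / 215.5 N-mm
= 41.0338 kN-m

41.0338 kN-m


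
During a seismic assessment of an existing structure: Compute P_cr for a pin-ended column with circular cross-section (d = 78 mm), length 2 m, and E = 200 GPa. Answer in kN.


I = pi * d^4 / 64 = 1816972.31 mm^4
L = 2000.0 mm
P_cr = pi^2 * E * I / L^2
= 9.8696 * 200000.0 * 1816972.31 / 2000.0^2
= 896639.9 N = 896.6399 kN

896.6399 kN


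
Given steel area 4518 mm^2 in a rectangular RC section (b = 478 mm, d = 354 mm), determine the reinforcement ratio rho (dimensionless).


rho = As / (b * d)
= 4518 / (478 * 354)
= 4518 / 169212
= 0.0267 (dimensionless)

0.0267 (dimensionless)


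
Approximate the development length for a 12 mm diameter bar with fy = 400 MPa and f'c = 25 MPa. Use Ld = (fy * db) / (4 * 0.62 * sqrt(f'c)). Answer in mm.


Ld = (fy * db) / (4 * 0.62 * sqrt(f'c))
= (400 * 12) / (4 * 0.62 * sqrt(25))
= 4800 / 12.4
= 387.1 mm

387.1 mm


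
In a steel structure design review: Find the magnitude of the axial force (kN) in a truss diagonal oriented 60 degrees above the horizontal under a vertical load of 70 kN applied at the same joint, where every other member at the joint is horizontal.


At the joint, only the diagonal has a vertical component, so vertical equilibrium gives:
F * sin(60) = 70
F = 70 / sin(60)
= 70 / 0.866025
= 80.83 kN

80.83 kN


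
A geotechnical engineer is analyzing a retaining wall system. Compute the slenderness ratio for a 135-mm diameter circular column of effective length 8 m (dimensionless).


Radius of gyration r = d / 4 = 135 / 4 = 33.75 mm
L_eff = 8000.0 mm
Slenderness ratio = L / r = 8000.0 / 33.75 = 237.04 (dimensionless)

237.04 (dimensionless)


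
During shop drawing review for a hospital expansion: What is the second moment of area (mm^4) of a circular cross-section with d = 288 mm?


r = d / 2 = 288 / 2 = 144.0 mm
I = pi * r^4 / 4 = pi * 144.0^4 / 4
= 337706834.33 mm^4

337706834.33 mm^4


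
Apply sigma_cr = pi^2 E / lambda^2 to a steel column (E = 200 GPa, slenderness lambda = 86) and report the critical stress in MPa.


sigma_cr = pi^2 * E / lambda^2
= 9.8696 * 200000.0 / 86^2
= 9.8696 * 200000.0 / 7396
= 266.8903 MPa

266.8903 MPa


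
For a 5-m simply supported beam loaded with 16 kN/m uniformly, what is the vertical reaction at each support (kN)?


Total load = w * L = 16 * 5 = 80 kN
By symmetry, each reaction R = total / 2 = 80 / 2 = 40.0 kN

40.0 kN


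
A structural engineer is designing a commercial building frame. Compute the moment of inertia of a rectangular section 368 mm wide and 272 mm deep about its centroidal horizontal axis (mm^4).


I = b * h^3 / 12
= 368 * 272^3 / 12
= 368 * 20123648 / 12
= 617125205.33 mm^4

617125205.33 mm^4


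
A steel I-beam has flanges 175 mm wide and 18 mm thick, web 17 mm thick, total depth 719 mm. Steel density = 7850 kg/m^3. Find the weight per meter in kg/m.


A_flanges = 2 * 175 * 18 = 6300 mm^2
A_web = (719 - 2 * 18) * 17 = 11611 mm^2
A_total = 6300 + 11611 = 17911 mm^2 = 0.017911 m^2
Weight = rho * A = 7850 * 0.017911 = 140.6013 kg/m

140.6013 kg/m


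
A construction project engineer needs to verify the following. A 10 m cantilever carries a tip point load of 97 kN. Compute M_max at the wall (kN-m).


For a cantilever with a point load at the free end:
M_max = P * L = 97 * 10 = 970 kN-m

970 kN-m


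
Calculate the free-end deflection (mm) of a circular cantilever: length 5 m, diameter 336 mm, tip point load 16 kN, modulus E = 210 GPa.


I = pi * d^4 / 64 = pi * 336^4 / 64 = 625643602.8 mm^4
L = 5000.0 mm, P = 16000.0 N, E = 210000.0 MPa
delta = P * L^3 / (3 * E * I)
= 16000.0 * 5000.0^3 / (3 * 210000.0 * 625643602.8)
= 5.0741 mm

5.0741 mm


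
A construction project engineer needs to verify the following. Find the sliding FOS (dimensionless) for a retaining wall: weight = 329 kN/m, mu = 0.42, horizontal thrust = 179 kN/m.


Resisting force = mu * W = 0.42 * 329 = 138.18 kN/m
FOS = Resisting / Driving = 138.18 / 179
= 0.772 (dimensionless)

0.772 (dimensionless)


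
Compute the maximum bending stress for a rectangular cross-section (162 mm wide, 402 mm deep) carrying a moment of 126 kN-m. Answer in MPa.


I = b * h^3 / 12 = 162 * 402^3 / 12 = 877024908.0 mm^4
y = h / 2 = 402 / 2 = 201.0 mm
M = 126 kN-m = 126000000.0 N-mm
sigma = M * y / I = 126000000.0 * 201.0 / 877024908.0
= 28.88 MPa

28.88 MPa


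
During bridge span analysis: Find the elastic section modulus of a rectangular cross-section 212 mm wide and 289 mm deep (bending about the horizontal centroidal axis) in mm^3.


S = b * h^2 / 6
= 212 * 289^2 / 6
= 212 * 83521 / 6
= 2951075.33 mm^3

2951075.33 mm^3


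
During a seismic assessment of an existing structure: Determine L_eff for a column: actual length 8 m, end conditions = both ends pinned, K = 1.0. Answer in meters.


L_eff = K * L
= 1.0 * 8
= 8.0 m

8.0 m


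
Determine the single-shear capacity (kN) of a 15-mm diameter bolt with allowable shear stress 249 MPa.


A = pi * d^2 / 4 = pi * 15^2 / 4 = 176.7146 mm^2
V = f_v * A / 1000 = 249 * 176.7146 / 1000
= 44.0019 kN

44.0019 kN


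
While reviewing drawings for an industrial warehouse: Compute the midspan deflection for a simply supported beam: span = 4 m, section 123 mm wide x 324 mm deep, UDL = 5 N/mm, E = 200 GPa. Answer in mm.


I = 123 * 324^3 / 12 = 348625296.0 mm^4
L = 4000.0 mm, w = 5 N/mm, E = 200000.0 MPa
delta = 5 * w * L^4 / (384 * E * I)
= 5 * 5 * 4000.0^4 / (384 * 200000.0 * 348625296.0)
= 0.239 mm

0.239 mm


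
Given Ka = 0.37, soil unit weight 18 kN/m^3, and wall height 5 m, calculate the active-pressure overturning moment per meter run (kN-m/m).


Pa = 0.5 * Ka * gamma * H^2
= 0.5 * 0.37 * 18 * 5^2
= 83.25 kN/m
Arm = H / 3 = 5 / 3 = 1.6667 m
Mo = Pa * arm = Pa * H / 3 = 83.25 * 5 / 3 = 138.75 kN-m/m

138.75 kN-m/m


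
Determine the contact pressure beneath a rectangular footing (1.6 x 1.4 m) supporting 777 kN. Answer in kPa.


A = 1.6 * 1.4 = 2.24 m^2
q = P / A = 777 / 2.24
= 346.875 kPa

346.875 kPa


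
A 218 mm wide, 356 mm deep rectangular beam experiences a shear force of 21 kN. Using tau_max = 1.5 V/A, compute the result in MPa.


A = b * h = 218 * 356 = 77608 mm^2
V = 21 kN = 21000.0 N
tau_max = 1.5 * V / A = 1.5 * 21000.0 / 77608
= 0.4059 MPa

0.4059 MPa


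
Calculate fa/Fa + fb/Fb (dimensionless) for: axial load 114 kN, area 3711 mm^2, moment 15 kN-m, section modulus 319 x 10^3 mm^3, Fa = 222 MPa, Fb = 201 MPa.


f_a = P / A = 114000.0 / 3711 = 30.7195 MPa
f_b = M / S = 15000000.0 / 319000.0 = 47.0219 MPa
Ratio = f_a / Fa + f_b / Fb
= 30.7195 / 222 + 47.0219 / 201
= 0.3723 (dimensionless)

0.3723 (dimensionless)


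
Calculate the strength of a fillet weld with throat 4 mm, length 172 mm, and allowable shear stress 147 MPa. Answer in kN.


Strength = throat * length * allowable stress
= 4 * 172 * 147 N
= 101136 N
= 101.14 kN

101.14 kN


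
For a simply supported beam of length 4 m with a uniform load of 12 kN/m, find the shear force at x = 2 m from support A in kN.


R_A = w * L / 2 = 12 * 4 / 2 = 24.0 kN
V(x) = R_A - w * x = 24.0 - 12 * 2
= 0.0 kN

0.0 kN


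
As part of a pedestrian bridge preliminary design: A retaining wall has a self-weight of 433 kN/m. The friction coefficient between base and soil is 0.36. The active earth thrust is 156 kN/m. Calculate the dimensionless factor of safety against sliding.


Resisting force = mu * W = 0.36 * 433 = 155.88 kN/m
FOS = Resisting / Driving = 155.88 / 156
= 0.9992 (dimensionless)

0.9992 (dimensionless)


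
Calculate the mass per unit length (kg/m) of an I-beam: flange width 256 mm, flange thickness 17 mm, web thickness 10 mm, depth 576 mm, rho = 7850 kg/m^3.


A_flanges = 2 * 256 * 17 = 8704 mm^2
A_web = (576 - 2 * 17) * 10 = 5420 mm^2
A_total = 8704 + 5420 = 14124 mm^2 = 0.014124 m^2
Weight = rho * A = 7850 * 0.014124 = 110.8734 kg/m

110.8734 kg/m


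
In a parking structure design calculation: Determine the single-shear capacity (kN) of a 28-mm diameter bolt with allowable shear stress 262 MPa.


A = pi * d^2 / 4 = pi * 28^2 / 4 = 615.7522 mm^2
V = f_v * A / 1000 = 262 * 615.7522 / 1000
= 161.3271 kN

161.3271 kN


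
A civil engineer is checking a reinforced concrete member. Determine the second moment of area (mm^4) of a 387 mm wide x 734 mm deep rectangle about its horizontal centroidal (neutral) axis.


I = b * h^3 / 12
= 387 * 734^3 / 12
= 387 * 395446904 / 12
= 12753162654.0 mm^4

12753162654.0 mm^4


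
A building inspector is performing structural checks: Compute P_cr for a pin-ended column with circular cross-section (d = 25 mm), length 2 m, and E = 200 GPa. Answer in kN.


I = pi * d^4 / 64 = 19174.76 mm^4
L = 2000.0 mm
P_cr = pi^2 * E * I / L^2
= 9.8696 * 200000.0 * 19174.76 / 2000.0^2
= 9462.36 N = 9.4624 kN

9.4624 kN


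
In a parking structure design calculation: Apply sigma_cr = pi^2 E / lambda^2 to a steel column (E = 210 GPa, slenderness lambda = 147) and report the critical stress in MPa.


sigma_cr = pi^2 * E / lambda^2
= 9.8696 * 210000.0 / 147^2
= 9.8696 * 210000.0 / 21609
= 95.9145 MPa

95.9145 MPa


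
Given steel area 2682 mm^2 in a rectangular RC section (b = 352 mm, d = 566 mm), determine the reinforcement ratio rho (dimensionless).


rho = As / (b * d)
= 2682 / (352 * 566)
= 2682 / 199232
= 0.013462 (dimensionless)

0.013462 (dimensionless)


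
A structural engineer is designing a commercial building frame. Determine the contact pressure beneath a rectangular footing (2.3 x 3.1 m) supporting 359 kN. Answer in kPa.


A = 2.3 * 3.1 = 7.13 m^2
q = P / A = 359 / 7.13
= 50.3506 kPa

50.3506 kPa


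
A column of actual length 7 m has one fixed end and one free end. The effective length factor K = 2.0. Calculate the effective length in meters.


L_eff = K * L
= 2.0 * 7
= 14.0 m

14.0 m


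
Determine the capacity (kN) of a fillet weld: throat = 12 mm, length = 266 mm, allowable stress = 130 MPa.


Strength = throat * length * allowable stress
= 12 * 266 * 130 N
= 414960 N
= 414.96 kN

414.96 kN


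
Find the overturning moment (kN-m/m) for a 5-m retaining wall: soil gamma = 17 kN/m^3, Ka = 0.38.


Pa = 0.5 * Ka * gamma * H^2
= 0.5 * 0.38 * 17 * 5^2
= 80.75 kN/m
Arm = H / 3 = 5 / 3 = 1.6667 m
Mo = Pa * arm = Pa * H / 3 = 80.75 * 5 / 3 = 134.5833 kN-m/m

134.5833 kN-m/m


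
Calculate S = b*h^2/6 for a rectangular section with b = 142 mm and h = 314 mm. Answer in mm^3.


S = b * h^2 / 6
= 142 * 314^2 / 6
= 142 * 98596 / 6
= 2333438.67 mm^3

2333438.67 mm^3


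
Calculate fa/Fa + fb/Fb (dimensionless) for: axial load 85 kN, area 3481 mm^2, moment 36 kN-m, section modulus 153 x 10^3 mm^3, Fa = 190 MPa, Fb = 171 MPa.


f_a = P / A = 85000.0 / 3481 = 24.4183 MPa
f_b = M / S = 36000000.0 / 153000.0 = 235.2941 MPa
Ratio = f_a / Fa + f_b / Fb
= 24.4183 / 190 + 235.2941 / 171
= 1.5045 (dimensionless)

1.5045 (dimensionless)


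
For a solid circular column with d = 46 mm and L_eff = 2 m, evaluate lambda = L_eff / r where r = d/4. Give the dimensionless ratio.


Radius of gyration r = d / 4 = 46 / 4 = 11.5 mm
L_eff = 2000.0 mm
Slenderness ratio = L / r = 2000.0 / 11.5 = 173.91 (dimensionless)

173.91 (dimensionless)


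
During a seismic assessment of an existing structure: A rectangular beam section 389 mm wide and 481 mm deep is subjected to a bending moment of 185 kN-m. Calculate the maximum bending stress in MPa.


I = b * h^3 / 12 = 389 * 481^3 / 12 = 3607477112.42 mm^4
y = h / 2 = 481 / 2 = 240.5 mm
M = 185 kN-m = 185000000.0 N-mm
sigma = M * y / I = 185000000.0 * 240.5 / 3607477112.42
= 12.33 MPa

12.33 MPa


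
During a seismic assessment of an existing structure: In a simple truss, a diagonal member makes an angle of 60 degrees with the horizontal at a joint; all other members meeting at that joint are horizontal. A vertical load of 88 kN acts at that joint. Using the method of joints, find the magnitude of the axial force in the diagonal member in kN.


At the joint, only the diagonal has a vertical component, so vertical equilibrium gives:
F * sin(60) = 88
F = 88 / sin(60)
= 88 / 0.866025
= 101.61 kN

101.61 kN


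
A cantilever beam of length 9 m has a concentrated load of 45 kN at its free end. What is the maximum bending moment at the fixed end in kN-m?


For a cantilever with a point load at the free end:
M_max = P * L = 45 * 9 = 405 kN-m

405 kN-m


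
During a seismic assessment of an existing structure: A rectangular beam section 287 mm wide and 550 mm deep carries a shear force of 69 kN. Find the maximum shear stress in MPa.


A = b * h = 287 * 550 = 157850 mm^2
V = 69 kN = 69000.0 N
tau_max = 1.5 * V / A = 1.5 * 69000.0 / 157850
= 0.6557 MPa

0.6557 MPa


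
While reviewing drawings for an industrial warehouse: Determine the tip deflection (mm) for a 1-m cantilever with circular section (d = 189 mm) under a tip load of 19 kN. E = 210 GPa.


I = pi * d^4 / 64 = pi * 189^4 / 64 = 62635004.85 mm^4
L = 1000.0 mm, P = 19000.0 N, E = 210000.0 MPa
delta = P * L^3 / (3 * E * I)
= 19000.0 * 1000.0^3 / (3 * 210000.0 * 62635004.85)
= 0.4815 mm

0.4815 mm


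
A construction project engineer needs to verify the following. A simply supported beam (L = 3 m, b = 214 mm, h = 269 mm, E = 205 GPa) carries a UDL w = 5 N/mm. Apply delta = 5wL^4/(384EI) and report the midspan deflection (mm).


I = 214 * 269^3 / 12 = 347127777.17 mm^4
L = 3000.0 mm, w = 5 N/mm, E = 205000.0 MPa
delta = 5 * w * L^4 / (384 * E * I)
= 5 * 5 * 3000.0^4 / (384 * 205000.0 * 347127777.17)
= 0.0741 mm

0.0741 mm


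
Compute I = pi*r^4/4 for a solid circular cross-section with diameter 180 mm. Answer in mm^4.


r = d / 2 = 180 / 2 = 90.0 mm
I = pi * r^4 / 4 = pi * 90.0^4 / 4
= 51529973.5 mm^4

51529973.5 mm^4
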